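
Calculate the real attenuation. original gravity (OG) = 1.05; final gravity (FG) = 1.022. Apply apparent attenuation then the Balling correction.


AA = (OG−FG)/(OG−1)·100;  RA = AA·0.8192
AA = (1.05 − 1.022)/(1.05 − 1)·100 = 56.0000
RA = 56.0000·0.8192

45.8752 %


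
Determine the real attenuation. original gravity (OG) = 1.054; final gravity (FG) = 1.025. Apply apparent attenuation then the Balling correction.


AA = (OG−FG)/(OG−1)·100;  RA = AA·0.8192
AA = (1.054 − 1.025)/(1.054 − 1)·100 = 53.7037
RA = 53.7037·0.8192

43.9941 %


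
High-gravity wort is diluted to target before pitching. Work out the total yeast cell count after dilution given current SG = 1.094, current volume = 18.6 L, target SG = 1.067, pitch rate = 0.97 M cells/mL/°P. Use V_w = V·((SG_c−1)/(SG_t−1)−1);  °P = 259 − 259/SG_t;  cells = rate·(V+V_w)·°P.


V_w = 18.6·((1.094−1)/(1.067−1)−1) = 7.4955
V_final = 18.6 + 7.4955 = 26.0955
°P = 259 − 259/1.067 = 16.2634
cells = 0.97·26.0955·16.2634

411.6687 billion cells


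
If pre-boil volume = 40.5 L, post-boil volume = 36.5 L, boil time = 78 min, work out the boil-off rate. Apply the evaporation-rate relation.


rate = (V_pre − V_post) / (t_min/60)
rate = (40.5 − 36.5) / (78/60)

3.0769 L/hr


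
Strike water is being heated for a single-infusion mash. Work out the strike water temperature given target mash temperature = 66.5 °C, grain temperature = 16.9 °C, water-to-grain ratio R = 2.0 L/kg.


T_strike = (0.41/R)·(T_mash − T_grain) + T_mash
T_strike = (0.41/2.0)·(66.5 − 16.9) + 66.5

76.6680 °C


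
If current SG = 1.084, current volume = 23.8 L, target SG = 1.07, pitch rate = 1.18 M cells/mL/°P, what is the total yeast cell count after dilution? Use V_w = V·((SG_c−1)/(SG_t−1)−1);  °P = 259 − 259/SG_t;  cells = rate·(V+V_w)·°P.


V_w = 23.8·((1.084−1)/(1.07−1)−1) = 4.7600
V_final = 23.8 + 4.7600 = 28.5600
°P = 259 − 259/1.07 = 16.9439
cells = 1.18·28.5600·16.9439

571.0238 billion cells


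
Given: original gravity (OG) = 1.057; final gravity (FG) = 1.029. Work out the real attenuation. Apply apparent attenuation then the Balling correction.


AA = (OG−FG)/(OG−1)·100;  RA = AA·0.8192
AA = (1.057 − 1.029)/(1.057 − 1)·100 = 49.1228
RA = 49.1228·0.8192

40.2414 %


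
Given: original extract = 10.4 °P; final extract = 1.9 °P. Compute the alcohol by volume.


SG = 259/(259 − P);  ABV = (OG − FG)·131.25
OG = 259/(259 − 10.4) = 1.0418
FG = 259/(259 − 1.9) = 1.0074
ABV = (1.0418 − 1.0074)·131.25

4.5208 % ABV


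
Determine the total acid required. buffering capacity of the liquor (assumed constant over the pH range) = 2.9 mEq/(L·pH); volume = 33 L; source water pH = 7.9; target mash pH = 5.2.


acid = buffering capacity · (pH_source − pH_target) · V
acid = 2.9 · (7.9 − 5.2) · 33

258.3900 mEq


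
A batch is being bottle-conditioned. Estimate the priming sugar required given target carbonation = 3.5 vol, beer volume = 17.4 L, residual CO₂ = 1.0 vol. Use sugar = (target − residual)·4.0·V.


sugar = (3.5 − 1.0)·4.0·17.4

174.0000 g


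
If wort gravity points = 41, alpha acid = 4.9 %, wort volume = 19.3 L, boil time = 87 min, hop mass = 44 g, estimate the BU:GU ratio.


U = 1.65·0.000125^(GP/1000)·(1−e^(−0.04t))/4.15;  IBU = (α/100)·m·U·1000/V;  BU:GU = IBU/GP
U = 1.65·0.000125^(41/1000)·(1−e^(−0.04·87))/4.15 = 0.2666
IBU = (4.9/100)·44·0.2666·1000/19.3 = 29.7790
BU:GU = 29.7790/41

0.7263


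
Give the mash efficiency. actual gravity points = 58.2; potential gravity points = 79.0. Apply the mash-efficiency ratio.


efficiency = actual / potential × 100
efficiency = 58.2 / 79.0 × 100

73.6709 %


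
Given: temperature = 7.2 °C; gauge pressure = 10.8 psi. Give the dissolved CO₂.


vols = (P + 14.695)·(0.01821 + 0.09011·e^(−0.04·T))
vols = (10.8 + 14.695)·(0.01821 + 0.09011·e^(−0.04·7.2))

2.1867 volumes


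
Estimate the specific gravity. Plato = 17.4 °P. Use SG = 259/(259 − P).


SG = 259/(259 − 17.4)

1.0720


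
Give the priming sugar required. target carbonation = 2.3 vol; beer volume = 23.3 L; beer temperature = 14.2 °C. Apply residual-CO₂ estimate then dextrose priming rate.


residual = 14.695·(0.01821 + 0.09011·e^(−0.04·T));  sugar = (target − residual)·4.0·V
residual = 14.695·(0.01821 + 0.09011·e^(−0.04·14.2)) = 1.0179
sugar = (2.3 − 1.0179)·4.0·23.3

119.4875 g


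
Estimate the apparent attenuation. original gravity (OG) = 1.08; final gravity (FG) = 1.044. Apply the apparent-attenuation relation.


AA = (OG − FG)/(OG − 1) · 100
AA = (1.08 − 1.044)/(1.08 − 1) · 100

45.0000 %


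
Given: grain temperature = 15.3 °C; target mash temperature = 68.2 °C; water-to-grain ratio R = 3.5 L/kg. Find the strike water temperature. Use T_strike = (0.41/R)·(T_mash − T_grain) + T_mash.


T_strike = (0.41/3.5)·(68.2 − 15.3) + 68.2

74.3969 °C


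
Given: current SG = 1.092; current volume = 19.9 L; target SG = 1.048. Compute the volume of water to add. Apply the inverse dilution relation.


V_water = V·((SG_curr − 1)/(SG_target − 1) − 1)
V_water = 19.9·((1.092 − 1)/(1.048 − 1) − 1)

18.2417 L


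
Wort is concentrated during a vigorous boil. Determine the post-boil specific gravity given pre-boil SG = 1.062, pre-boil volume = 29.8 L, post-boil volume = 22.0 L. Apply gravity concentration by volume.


SG_post = 1 + (SG_pre − 1)·V_pre/V_post
pts_pre = (1.062 − 1)·1000 = 62.0000
pts_post = 62.0000·29.8/22.0 = 83.9818
SG_post = 1 + 83.9818/1000

1.0840


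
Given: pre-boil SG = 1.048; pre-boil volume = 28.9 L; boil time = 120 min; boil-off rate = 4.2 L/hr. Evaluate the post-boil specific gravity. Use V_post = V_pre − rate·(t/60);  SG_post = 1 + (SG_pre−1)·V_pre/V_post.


V_post = 28.9 − 4.2·(120/60) = 20.5000
SG_post = 1 + (1.048 − 1)·28.9/20.5000

1.0677


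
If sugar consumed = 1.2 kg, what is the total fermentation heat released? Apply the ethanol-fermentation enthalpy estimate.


Q = m_sugar · 590 kJ/kg
Q = 1.2 · 590

708.0000 kJ


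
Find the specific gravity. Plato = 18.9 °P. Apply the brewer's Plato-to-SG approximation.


SG = 259/(259 − P)
SG = 259/(259 − 18.9)

1.0787


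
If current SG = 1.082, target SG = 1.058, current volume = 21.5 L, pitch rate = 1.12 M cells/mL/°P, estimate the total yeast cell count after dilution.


V_w = V·((SG_c−1)/(SG_t−1)−1);  °P = 259 − 259/SG_t;  cells = rate·(V+V_w)·°P
V_w = 21.5·((1.082−1)/(1.058−1)−1) = 8.8966
V_final = 21.5 + 8.8966 = 30.3966
°P = 259 − 259/1.058 = 14.1985
cells = 1.12·30.3966·14.1985

483.3753 billion cells


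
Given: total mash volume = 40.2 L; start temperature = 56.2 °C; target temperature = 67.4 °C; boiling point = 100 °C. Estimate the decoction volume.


V_dec = V_total·(T_target − T_start)/(T_boil − T_start)
V_dec = 40.2·(67.4 − 56.2)/(100 − 56.2)

10.2795 L


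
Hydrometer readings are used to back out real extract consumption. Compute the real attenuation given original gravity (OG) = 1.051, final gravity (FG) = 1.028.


AA = (OG−FG)/(OG−1)·100;  RA = AA·0.8192
AA = (1.051 − 1.028)/(1.051 − 1)·100 = 45.0980
RA = 45.0980·0.8192

36.9443 %


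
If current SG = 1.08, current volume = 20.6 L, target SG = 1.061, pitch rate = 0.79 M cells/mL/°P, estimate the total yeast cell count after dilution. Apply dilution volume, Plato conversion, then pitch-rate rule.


V_w = V·((SG_c−1)/(SG_t−1)−1);  °P = 259 − 259/SG_t;  cells = rate·(V+V_w)·°P
V_w = 20.6·((1.08−1)/(1.061−1)−1) = 6.4164
V_final = 20.6 + 6.4164 = 27.0164
°P = 259 − 259/1.061 = 14.8907
cells = 0.79·27.0164·14.8907

317.8108 billion cells


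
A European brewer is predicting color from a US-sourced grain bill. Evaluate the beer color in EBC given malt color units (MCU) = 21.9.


SRM = 1.4922·MCU^0.6859;  EBC = SRM·1.97
SRM = 1.4922·21.9^0.6859 = 12.3947
EBC = 12.3947·1.97

24.4177 EBC


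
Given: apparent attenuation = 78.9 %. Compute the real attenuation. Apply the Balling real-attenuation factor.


RA = AA · 0.8192
RA = 78.9 · 0.8192

64.6349 %


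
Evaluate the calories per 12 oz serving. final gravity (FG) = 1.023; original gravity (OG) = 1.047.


ABW = (OG−FG)·131.25·0.79/FG;  °P = 259 − 259/SG (for OG→OE and FG→AE);  RE = 0.1808·OE + 0.8192·AE;  Cal = (6.9·ABW + 4·(RE−0.1))·FG·3.55
ABW = (1.047 − 1.023)·131.25·0.79/1.023 = 2.4326
OE = 259 − 259/1.047 = 11.6266 °P
AE = 259 − 259/1.023 = 5.8231 °P
RE = 0.1808·11.6266 + 0.8192·5.8231 = 6.8723 °P
Cal = (6.9·2.4326 + 4·(6.8723−0.1))·1.023·3.55

159.3349 kcal


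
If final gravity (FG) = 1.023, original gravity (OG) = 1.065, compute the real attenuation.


AA = (OG−FG)/(OG−1)·100;  RA = AA·0.8192
AA = (1.065 − 1.023)/(1.065 − 1)·100 = 64.6154
RA = 64.6154·0.8192

52.9329 %


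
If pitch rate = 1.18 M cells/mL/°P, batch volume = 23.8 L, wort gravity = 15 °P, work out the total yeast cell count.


cells (billions) = rate · V_L · °P
cells = 1.18 · 23.8 · 15

421.2600 billion cells


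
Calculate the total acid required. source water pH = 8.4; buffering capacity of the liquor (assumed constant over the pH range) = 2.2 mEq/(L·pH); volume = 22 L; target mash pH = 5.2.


acid = buffering capacity · (pH_source − pH_target) · V
acid = 2.2 · (8.4 − 5.2) · 22

154.8800 mEq


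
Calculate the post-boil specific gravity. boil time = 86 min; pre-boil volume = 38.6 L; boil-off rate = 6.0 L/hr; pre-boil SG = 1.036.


V_post = V_pre − rate·(t/60);  SG_post = 1 + (SG_pre−1)·V_pre/V_post
V_post = 38.6 − 6.0·(86/60) = 30.0000
SG_post = 1 + (1.036 − 1)·38.6/30.0000

1.0463


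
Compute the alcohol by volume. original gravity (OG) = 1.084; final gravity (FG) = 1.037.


ABV = (OG − FG) · 131.25
ABV = (1.084 − 1.037) · 131.25

6.1688 % ABV


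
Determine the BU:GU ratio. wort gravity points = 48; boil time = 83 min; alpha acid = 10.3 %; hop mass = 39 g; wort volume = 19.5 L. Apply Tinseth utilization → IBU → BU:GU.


U = 1.65·0.000125^(GP/1000)·(1−e^(−0.04t))/4.15;  IBU = (α/100)·m·U·1000/V;  BU:GU = IBU/GP
U = 1.65·0.000125^(48/1000)·(1−e^(−0.04·83))/4.15 = 0.2489
IBU = (10.3/100)·39·0.2489·1000/19.5 = 51.2818
BU:GU = 51.2818/48

1.0684


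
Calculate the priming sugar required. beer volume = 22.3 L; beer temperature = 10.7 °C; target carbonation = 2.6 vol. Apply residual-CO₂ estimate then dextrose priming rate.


residual = 14.695·(0.01821 + 0.09011·e^(−0.04·T));  sugar = (target − residual)·4.0·V
residual = 14.695·(0.01821 + 0.09011·e^(−0.04·10.7)) = 1.1307
sugar = (2.6 − 1.1307)·4.0·22.3

131.0613 g


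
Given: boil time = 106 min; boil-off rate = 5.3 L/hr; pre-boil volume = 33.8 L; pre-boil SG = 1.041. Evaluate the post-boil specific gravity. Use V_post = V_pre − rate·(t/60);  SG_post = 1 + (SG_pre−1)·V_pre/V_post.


V_post = 33.8 − 5.3·(106/60) = 24.4367
SG_post = 1 + (1.041 − 1)·33.8/24.4367

1.0567


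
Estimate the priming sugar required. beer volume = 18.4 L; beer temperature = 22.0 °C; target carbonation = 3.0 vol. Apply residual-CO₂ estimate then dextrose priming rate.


residual = 14.695·(0.01821 + 0.09011·e^(−0.04·T));  sugar = (target − residual)·4.0·V
residual = 14.695·(0.01821 + 0.09011·e^(−0.04·22.0)) = 0.8168
sugar = (3.0 − 0.8168)·4.0·18.4

160.6808 g


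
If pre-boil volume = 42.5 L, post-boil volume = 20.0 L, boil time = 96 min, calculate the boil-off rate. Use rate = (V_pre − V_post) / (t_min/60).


rate = (42.5 − 20.0) / (96/60)

14.0625 L/hr


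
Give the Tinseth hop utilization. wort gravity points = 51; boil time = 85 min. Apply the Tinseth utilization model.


U = 1.65·0.000125^(GP/1000) · (1 − e^(−0.04·t))/4.15
bigness = 1.65·0.000125^(51/1000) = 1.0433
boil_factor = (1 − e^(−0.04·85))/4.15 = 0.2329
U = 1.0433 · 0.2329

0.2430


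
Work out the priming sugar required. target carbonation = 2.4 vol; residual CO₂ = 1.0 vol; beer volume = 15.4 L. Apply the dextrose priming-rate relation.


sugar = (target − residual)·4.0·V
sugar = (2.4 − 1.0)·4.0·15.4

86.2400 g


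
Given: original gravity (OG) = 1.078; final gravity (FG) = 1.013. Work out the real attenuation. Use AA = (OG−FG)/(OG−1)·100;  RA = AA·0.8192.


AA = (1.078 − 1.013)/(1.078 − 1)·100 = 83.3333
RA = 83.3333·0.8192

68.2667 %


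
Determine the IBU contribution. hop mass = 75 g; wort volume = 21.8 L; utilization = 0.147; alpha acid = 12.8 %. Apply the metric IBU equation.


IBU = (α/100)·mass·U·1000 / V
IBU = (12.8/100)·75·0.147·1000 / 21.8

64.7339 IBU


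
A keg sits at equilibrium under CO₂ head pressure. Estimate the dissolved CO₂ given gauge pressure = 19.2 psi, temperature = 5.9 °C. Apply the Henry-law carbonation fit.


vols = (P + 14.695)·(0.01821 + 0.09011·e^(−0.04·T))
vols = (19.2 + 14.695)·(0.01821 + 0.09011·e^(−0.04·5.9))

3.0294 volumes


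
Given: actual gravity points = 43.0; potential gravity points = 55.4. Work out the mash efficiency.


efficiency = actual / potential × 100
efficiency = 43.0 / 55.4 × 100

77.6173 %


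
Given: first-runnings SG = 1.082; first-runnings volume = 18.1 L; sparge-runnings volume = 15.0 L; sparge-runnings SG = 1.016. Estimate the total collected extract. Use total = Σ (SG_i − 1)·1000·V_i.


first = (1.082 − 1)·1000·18.1 = 1484.2000
sparge = (1.016 − 1)·1000·15.0 = 240.0000
total = 1484.2000 + 240.0000

1724.2000 gravity·L


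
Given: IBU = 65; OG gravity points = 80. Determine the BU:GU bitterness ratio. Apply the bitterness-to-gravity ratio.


BU:GU = IBU / OG_points
BU:GU = 65 / 80

0.8125


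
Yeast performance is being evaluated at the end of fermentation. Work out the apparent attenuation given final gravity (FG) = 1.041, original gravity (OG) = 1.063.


AA = (OG − FG)/(OG − 1) · 100
AA = (1.063 − 1.041)/(1.063 − 1) · 100

34.9206 %


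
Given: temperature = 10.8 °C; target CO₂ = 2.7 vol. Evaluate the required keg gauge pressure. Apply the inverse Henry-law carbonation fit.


psi = vols/(0.01821 + 0.09011·e^(−0.04·T)) − 14.695
psi = 2.7/(0.01821 + 0.09011·e^(−0.04·10.8)) − 14.695

20.5024 psi


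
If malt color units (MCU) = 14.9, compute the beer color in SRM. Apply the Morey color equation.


SRM = 1.4922 · MCU^0.6859
SRM = 1.4922 · 14.9^0.6859

9.5173 SRM


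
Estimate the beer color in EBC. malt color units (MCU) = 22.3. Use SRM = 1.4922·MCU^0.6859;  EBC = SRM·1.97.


SRM = 1.4922·22.3^0.6859 = 12.5496
EBC = 12.5496·1.97

24.7227 EBC


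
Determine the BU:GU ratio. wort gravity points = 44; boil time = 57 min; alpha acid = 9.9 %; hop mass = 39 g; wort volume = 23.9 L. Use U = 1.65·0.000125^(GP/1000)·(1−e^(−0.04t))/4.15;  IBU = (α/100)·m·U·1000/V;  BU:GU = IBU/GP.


U = 1.65·0.000125^(44/1000)·(1−e^(−0.04·57))/4.15 = 0.2403
IBU = (9.9/100)·39·0.2403·1000/23.9 = 38.8276
BU:GU = 38.8276/44

0.8824


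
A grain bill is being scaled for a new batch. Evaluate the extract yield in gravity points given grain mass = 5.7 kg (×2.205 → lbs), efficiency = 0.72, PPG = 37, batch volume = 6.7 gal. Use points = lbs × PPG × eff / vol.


lbs = 5.7 × 2.205 = 12.5685
points = 12.5685 × 37 × 0.72 / 6.7

49.9739 points


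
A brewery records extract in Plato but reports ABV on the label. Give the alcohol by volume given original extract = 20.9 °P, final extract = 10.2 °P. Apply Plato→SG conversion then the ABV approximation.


SG = 259/(259 − P);  ABV = (OG − FG)·131.25
OG = 259/(259 − 20.9) = 1.0878
FG = 259/(259 − 10.2) = 1.0410
ABV = (1.0878 − 1.0410)·131.25

6.1401 % ABV


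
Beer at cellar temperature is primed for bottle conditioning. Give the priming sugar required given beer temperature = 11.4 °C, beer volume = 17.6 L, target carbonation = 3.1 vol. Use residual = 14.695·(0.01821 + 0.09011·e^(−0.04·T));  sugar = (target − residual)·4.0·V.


residual = 14.695·(0.01821 + 0.09011·e^(−0.04·11.4)) = 1.1069
sugar = (3.1 − 1.1069)·4.0·17.6

140.3163 g


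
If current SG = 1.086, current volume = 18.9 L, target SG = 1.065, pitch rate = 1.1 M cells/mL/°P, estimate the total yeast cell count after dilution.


V_w = V·((SG_c−1)/(SG_t−1)−1);  °P = 259 − 259/SG_t;  cells = rate·(V+V_w)·°P
V_w = 18.9·((1.086−1)/(1.065−1)−1) = 6.1062
V_final = 18.9 + 6.1062 = 25.0062
°P = 259 − 259/1.065 = 15.8075
cells = 1.1·25.0062·15.8075

434.8136 billion cells


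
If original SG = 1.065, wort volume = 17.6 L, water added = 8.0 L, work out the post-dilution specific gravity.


SG_new = 1 + (SG_old − 1)·V_old/(V_old + V_water)
pts = (1.065 − 1)·1000·17.6/(17.6 + 8.0) = 44.6875
SG_new = 1 + 44.6875/1000

1.0447


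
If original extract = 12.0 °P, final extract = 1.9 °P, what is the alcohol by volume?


SG = 259/(259 − P);  ABV = (OG − FG)·131.25
OG = 259/(259 − 12.0) = 1.0486
FG = 259/(259 − 1.9) = 1.0074
ABV = (1.0486 − 1.0074)·131.25

5.4066 % ABV


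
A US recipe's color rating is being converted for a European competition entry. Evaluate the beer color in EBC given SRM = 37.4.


EBC = SRM · 1.97
EBC = 37.4 · 1.97

73.6780 EBC


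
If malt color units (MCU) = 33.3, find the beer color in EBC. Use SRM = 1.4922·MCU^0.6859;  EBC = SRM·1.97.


SRM = 1.4922·33.3^0.6859 = 16.5223
EBC = 16.5223·1.97

32.5490 EBC


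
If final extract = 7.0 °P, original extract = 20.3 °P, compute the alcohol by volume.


SG = 259/(259 − P);  ABV = (OG − FG)·131.25
OG = 259/(259 − 20.3) = 1.0850
FG = 259/(259 − 7.0) = 1.0278
ABV = (1.0850 − 1.0278)·131.25

7.5162 % ABV


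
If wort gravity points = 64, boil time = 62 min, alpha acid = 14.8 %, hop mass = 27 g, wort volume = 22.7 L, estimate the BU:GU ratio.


U = 1.65·0.000125^(GP/1000)·(1−e^(−0.04t))/4.15;  IBU = (α/100)·m·U·1000/V;  BU:GU = IBU/GP
U = 1.65·0.000125^(64/1000)·(1−e^(−0.04·62))/4.15 = 0.2050
IBU = (14.8/100)·27·0.2050·1000/22.7 = 36.0790
BU:GU = 36.0790/64

0.5637


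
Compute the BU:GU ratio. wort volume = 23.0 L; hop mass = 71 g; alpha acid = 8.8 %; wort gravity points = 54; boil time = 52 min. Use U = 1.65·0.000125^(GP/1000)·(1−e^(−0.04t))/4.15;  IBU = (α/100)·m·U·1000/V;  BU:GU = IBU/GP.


U = 1.65·0.000125^(54/1000)·(1−e^(−0.04·52))/4.15 = 0.2141
IBU = (8.8/100)·71·0.2141·1000/23.0 = 58.1735
BU:GU = 58.1735/54

1.0773


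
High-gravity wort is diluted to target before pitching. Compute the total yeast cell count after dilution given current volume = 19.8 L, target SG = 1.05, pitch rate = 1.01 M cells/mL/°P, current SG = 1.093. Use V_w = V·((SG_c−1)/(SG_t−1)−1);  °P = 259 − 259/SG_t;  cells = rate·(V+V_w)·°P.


V_w = 19.8·((1.093−1)/(1.05−1)−1) = 17.0280
V_final = 19.8 + 17.0280 = 36.8280
°P = 259 − 259/1.05 = 12.3333
cells = 1.01·36.8280·12.3333

458.7541 billion cells


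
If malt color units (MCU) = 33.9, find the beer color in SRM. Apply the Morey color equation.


SRM = 1.4922 · MCU^0.6859
SRM = 1.4922 · 33.9^0.6859

16.7260 SRM


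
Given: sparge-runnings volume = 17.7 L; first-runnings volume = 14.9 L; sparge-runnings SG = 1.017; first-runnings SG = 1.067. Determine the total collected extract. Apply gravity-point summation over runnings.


total = Σ (SG_i − 1)·1000·V_i
first = (1.067 − 1)·1000·14.9 = 998.3000
sparge = (1.017 − 1)·1000·17.7 = 300.9000
total = 998.3000 + 300.9000

1299.2000 gravity·L


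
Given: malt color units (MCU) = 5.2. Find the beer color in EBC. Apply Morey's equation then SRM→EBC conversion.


SRM = 1.4922·MCU^0.6859;  EBC = SRM·1.97
SRM = 1.4922·5.2^0.6859 = 4.6231
EBC = 4.6231·1.97

9.1075 EBC


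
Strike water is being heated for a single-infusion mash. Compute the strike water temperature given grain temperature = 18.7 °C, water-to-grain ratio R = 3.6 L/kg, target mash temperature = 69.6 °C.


T_strike = (0.41/R)·(T_mash − T_grain) + T_mash
T_strike = (0.41/3.6)·(69.6 − 18.7) + 69.6

75.3969 °C


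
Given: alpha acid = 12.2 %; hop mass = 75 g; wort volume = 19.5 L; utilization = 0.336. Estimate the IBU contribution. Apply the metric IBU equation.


IBU = (α/100)·mass·U·1000 / V
IBU = (12.2/100)·75·0.336·1000 / 19.5

157.6615 IBU


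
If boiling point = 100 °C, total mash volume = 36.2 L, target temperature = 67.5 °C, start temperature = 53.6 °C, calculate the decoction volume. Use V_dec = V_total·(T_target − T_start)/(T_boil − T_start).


V_dec = 36.2·(67.5 − 53.6)/(100 − 53.6)

10.8444 L


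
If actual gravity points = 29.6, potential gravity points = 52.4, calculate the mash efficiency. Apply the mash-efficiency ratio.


efficiency = actual / potential × 100
efficiency = 29.6 / 52.4 × 100

56.4885 %


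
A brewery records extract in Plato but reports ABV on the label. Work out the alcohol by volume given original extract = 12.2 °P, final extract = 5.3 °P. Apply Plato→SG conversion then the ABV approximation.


SG = 259/(259 − P);  ABV = (OG − FG)·131.25
OG = 259/(259 − 12.2) = 1.0494
FG = 259/(259 − 5.3) = 1.0209
ABV = (1.0494 − 1.0209)·131.25

3.7461 % ABV


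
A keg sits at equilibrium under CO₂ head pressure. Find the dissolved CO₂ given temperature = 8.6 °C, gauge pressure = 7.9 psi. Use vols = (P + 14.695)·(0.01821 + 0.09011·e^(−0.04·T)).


vols = (7.9 + 14.695)·(0.01821 + 0.09011·e^(−0.04·8.6))

1.8549 volumes


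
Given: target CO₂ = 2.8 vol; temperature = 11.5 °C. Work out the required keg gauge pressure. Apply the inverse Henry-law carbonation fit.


psi = vols/(0.01821 + 0.09011·e^(−0.04·T)) − 14.695
psi = 2.8/(0.01821 + 0.09011·e^(−0.04·11.5)) − 14.695

22.5911 psi


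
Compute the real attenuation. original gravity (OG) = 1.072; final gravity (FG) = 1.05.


AA = (OG−FG)/(OG−1)·100;  RA = AA·0.8192
AA = (1.072 − 1.05)/(1.072 − 1)·100 = 30.5556
RA = 30.5556·0.8192

25.0311 %


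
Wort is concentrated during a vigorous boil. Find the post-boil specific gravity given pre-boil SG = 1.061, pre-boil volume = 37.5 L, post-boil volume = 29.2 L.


SG_post = 1 + (SG_pre − 1)·V_pre/V_post
pts_pre = (1.061 − 1)·1000 = 61.0000
pts_post = 61.0000·37.5/29.2 = 78.3390
SG_post = 1 + 78.3390/1000

1.0783


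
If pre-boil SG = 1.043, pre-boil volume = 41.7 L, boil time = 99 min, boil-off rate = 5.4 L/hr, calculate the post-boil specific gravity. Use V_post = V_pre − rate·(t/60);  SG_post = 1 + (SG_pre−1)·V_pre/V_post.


V_post = 41.7 − 5.4·(99/60) = 32.7900
SG_post = 1 + (1.043 − 1)·41.7/32.7900

1.0547


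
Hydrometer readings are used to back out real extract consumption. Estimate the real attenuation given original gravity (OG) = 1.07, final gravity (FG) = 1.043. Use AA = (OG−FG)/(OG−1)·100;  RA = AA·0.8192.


AA = (1.07 − 1.043)/(1.07 − 1)·100 = 38.5714
RA = 38.5714·0.8192

31.5977 %


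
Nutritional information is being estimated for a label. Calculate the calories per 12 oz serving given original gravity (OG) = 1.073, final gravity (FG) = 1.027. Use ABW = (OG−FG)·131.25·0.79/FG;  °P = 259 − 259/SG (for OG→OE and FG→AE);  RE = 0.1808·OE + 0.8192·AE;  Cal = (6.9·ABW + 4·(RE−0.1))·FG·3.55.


ABW = (1.073 − 1.027)·131.25·0.79/1.027 = 4.6442
OE = 259 − 259/1.073 = 17.6207 °P
AE = 259 − 259/1.027 = 6.8092 °P
RE = 0.1808·17.6207 + 0.8192·6.8092 = 8.7639 °P
Cal = (6.9·4.6442 + 4·(8.7639−0.1))·1.027·3.55

243.1808 kcal


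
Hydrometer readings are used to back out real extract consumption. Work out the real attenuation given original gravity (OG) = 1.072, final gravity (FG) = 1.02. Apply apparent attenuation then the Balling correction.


AA = (OG−FG)/(OG−1)·100;  RA = AA·0.8192
AA = (1.072 − 1.02)/(1.072 − 1)·100 = 72.2222
RA = 72.2222·0.8192

59.1644 %


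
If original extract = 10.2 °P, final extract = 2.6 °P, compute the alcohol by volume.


SG = 259/(259 − P);  ABV = (OG − FG)·131.25
OG = 259/(259 − 10.2) = 1.0410
FG = 259/(259 − 2.6) = 1.0101
ABV = (1.0410 − 1.0101)·131.25

4.0499 % ABV


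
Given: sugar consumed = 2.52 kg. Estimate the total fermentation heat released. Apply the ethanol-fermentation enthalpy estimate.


Q = m_sugar · 590 kJ/kg
Q = 2.52 · 590

1486.8000 kJ


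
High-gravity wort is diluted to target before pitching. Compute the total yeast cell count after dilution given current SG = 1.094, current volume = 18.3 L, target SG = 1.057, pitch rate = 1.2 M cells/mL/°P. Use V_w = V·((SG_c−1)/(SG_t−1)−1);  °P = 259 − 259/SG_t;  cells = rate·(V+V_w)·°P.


V_w = 18.3·((1.094−1)/(1.057−1)−1) = 11.8789
V_final = 18.3 + 11.8789 = 30.1789
°P = 259 − 259/1.057 = 13.9669
cells = 1.2·30.1789·13.9669

505.8072 billion cells


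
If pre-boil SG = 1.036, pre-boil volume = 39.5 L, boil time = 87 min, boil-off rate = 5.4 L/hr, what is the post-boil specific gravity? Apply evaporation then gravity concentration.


V_post = V_pre − rate·(t/60);  SG_post = 1 + (SG_pre−1)·V_pre/V_post
V_post = 39.5 − 5.4·(87/60) = 31.6700
SG_post = 1 + (1.036 − 1)·39.5/31.6700

1.0449


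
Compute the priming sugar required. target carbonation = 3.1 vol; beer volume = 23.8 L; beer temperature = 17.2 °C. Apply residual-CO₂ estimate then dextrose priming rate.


residual = 14.695·(0.01821 + 0.09011·e^(−0.04·T));  sugar = (target − residual)·4.0·V
residual = 14.695·(0.01821 + 0.09011·e^(−0.04·17.2)) = 0.9331
sugar = (3.1 − 0.9331)·4.0·23.8

206.2893 g


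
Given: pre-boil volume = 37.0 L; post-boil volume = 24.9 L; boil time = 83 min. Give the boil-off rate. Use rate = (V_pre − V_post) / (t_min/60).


rate = (37.0 − 24.9) / (83/60)

8.7470 L/hr


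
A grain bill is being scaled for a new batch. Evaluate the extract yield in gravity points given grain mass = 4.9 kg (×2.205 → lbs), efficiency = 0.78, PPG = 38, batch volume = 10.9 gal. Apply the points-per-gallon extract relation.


points = lbs × PPG × eff / vol
lbs = 4.9 × 2.205 = 10.8045
points = 10.8045 × 38 × 0.78 / 10.9

29.3803 points


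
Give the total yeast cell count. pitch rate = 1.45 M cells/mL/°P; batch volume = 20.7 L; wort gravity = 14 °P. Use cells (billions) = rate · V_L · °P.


cells = 1.45 · 20.7 · 14

420.2100 billion cells


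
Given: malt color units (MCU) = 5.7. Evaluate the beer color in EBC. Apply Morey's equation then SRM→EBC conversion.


SRM = 1.4922·MCU^0.6859;  EBC = SRM·1.97
SRM = 1.4922·5.7^0.6859 = 4.9236
EBC = 4.9236·1.97

9.6995 EBC


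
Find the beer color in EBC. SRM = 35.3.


EBC = SRM · 1.97
EBC = 35.3 · 1.97

69.5410 EBC


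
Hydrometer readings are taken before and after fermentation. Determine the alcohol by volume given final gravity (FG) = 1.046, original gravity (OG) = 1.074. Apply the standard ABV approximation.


ABV = (OG − FG) · 131.25
ABV = (1.074 − 1.046) · 131.25

3.6750 % ABV


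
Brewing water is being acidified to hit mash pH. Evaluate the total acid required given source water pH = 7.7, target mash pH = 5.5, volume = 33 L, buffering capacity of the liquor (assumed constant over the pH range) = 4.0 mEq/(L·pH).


acid = buffering capacity · (pH_source − pH_target) · V
acid = 4.0 · (7.7 − 5.5) · 33

290.4000 mEq


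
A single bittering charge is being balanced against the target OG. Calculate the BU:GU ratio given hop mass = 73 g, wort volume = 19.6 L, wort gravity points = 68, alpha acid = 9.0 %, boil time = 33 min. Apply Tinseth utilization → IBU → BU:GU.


U = 1.65·0.000125^(GP/1000)·(1−e^(−0.04t))/4.15;  IBU = (α/100)·m·U·1000/V;  BU:GU = IBU/GP
U = 1.65·0.000125^(68/1000)·(1−e^(−0.04·33))/4.15 = 0.1581
IBU = (9.0/100)·73·0.1581·1000/19.6 = 53.0101
BU:GU = 53.0101/68

0.7796


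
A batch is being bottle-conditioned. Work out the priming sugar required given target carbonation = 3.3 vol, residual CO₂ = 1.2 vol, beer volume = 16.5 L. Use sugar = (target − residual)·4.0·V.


sugar = (3.3 − 1.2)·4.0·16.5

138.6000 g


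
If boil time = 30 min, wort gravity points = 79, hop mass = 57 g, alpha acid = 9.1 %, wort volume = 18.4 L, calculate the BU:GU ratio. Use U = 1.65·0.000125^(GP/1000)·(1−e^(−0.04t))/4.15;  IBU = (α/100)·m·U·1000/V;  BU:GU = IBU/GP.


U = 1.65·0.000125^(79/1000)·(1−e^(−0.04·30))/4.15 = 0.1366
IBU = (9.1/100)·57·0.1366·1000/18.4 = 38.5076
BU:GU = 38.5076/79

0.4874


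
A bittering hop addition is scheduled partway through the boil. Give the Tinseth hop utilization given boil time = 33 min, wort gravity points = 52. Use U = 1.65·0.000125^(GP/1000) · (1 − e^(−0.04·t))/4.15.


bigness = 1.65·0.000125^(52/1000) = 1.0340
boil_factor = (1 − e^(−0.04·33))/4.15 = 0.1766
U = 1.0340 · 0.1766

0.1826


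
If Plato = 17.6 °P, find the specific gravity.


SG = 259/(259 − P)
SG = 259/(259 − 17.6)

1.0729


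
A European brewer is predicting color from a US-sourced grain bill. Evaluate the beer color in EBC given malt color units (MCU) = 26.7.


SRM = 1.4922·MCU^0.6859;  EBC = SRM·1.97
SRM = 1.4922·26.7^0.6859 = 14.1994
EBC = 14.1994·1.97

27.9729 EBC


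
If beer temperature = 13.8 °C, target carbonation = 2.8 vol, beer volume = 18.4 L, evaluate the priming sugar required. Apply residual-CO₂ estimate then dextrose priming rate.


residual = 14.695·(0.01821 + 0.09011·e^(−0.04·T));  sugar = (target − residual)·4.0·V
residual = 14.695·(0.01821 + 0.09011·e^(−0.04·13.8)) = 1.0300
sugar = (2.8 − 1.0300)·4.0·18.4

130.2685 g


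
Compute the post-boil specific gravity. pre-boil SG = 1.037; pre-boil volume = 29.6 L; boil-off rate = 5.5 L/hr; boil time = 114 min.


V_post = V_pre − rate·(t/60);  SG_post = 1 + (SG_pre−1)·V_pre/V_post
V_post = 29.6 − 5.5·(114/60) = 19.1500
SG_post = 1 + (1.037 − 1)·29.6/19.1500

1.0572


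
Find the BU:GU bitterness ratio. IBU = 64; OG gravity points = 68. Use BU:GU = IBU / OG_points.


BU:GU = 64 / 68

0.9412


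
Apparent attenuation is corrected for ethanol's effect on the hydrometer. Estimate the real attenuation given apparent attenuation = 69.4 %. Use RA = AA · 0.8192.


RA = 69.4 · 0.8192

56.8525 %


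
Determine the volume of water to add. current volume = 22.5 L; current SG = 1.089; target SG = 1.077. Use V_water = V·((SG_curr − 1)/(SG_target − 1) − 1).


V_water = 22.5·((1.089 − 1)/(1.077 − 1) − 1)

3.5065 L


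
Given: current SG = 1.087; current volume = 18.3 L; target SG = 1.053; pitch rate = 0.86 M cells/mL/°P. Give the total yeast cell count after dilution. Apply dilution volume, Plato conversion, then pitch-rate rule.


V_w = V·((SG_c−1)/(SG_t−1)−1);  °P = 259 − 259/SG_t;  cells = rate·(V+V_w)·°P
V_w = 18.3·((1.087−1)/(1.053−1)−1) = 11.7396
V_final = 18.3 + 11.7396 = 30.0396
°P = 259 − 259/1.053 = 13.0361
cells = 0.86·30.0396·13.0361

336.7753 billion cells


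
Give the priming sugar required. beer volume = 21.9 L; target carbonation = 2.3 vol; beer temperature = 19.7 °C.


residual = 14.695·(0.01821 + 0.09011·e^(−0.04·T));  sugar = (target − residual)·4.0·V
residual = 14.695·(0.01821 + 0.09011·e^(−0.04·19.7)) = 0.8698
sugar = (2.3 − 0.8698)·4.0·21.9

125.2886 g


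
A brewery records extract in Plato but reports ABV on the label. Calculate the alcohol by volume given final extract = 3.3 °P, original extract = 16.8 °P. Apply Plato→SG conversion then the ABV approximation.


SG = 259/(259 − P);  ABV = (OG − FG)·131.25
OG = 259/(259 − 16.8) = 1.0694
FG = 259/(259 − 3.3) = 1.0129
ABV = (1.0694 − 1.0129)·131.25

7.4102 % ABV


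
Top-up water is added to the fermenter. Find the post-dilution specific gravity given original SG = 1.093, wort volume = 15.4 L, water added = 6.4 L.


SG_new = 1 + (SG_old − 1)·V_old/(V_old + V_water)
pts = (1.093 − 1)·1000·15.4/(15.4 + 6.4) = 65.6972
SG_new = 1 + 65.6972/1000

1.0657


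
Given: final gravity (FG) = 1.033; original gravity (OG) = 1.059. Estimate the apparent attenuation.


AA = (OG − FG)/(OG − 1) · 100
AA = (1.059 − 1.033)/(1.059 − 1) · 100

44.0678 %


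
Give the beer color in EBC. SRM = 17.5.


EBC = SRM · 1.97
EBC = 17.5 · 1.97

34.4750 EBC


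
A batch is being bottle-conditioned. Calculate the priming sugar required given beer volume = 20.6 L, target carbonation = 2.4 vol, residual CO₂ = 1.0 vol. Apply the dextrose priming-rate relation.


sugar = (target − residual)·4.0·V
sugar = (2.4 − 1.0)·4.0·20.6

115.3600 g


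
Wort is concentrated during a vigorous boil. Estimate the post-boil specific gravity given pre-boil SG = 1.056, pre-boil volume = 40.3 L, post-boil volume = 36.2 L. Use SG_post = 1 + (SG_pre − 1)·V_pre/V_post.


pts_pre = (1.056 − 1)·1000 = 56.0000
pts_post = 56.0000·40.3/36.2 = 62.3425
SG_post = 1 + 62.3425/1000

1.0623


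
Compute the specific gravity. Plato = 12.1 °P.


SG = 259/(259 − P)
SG = 259/(259 − 12.1)

1.0490


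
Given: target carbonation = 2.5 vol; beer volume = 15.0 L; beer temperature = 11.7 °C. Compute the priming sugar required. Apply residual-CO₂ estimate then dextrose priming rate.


residual = 14.695·(0.01821 + 0.09011·e^(−0.04·T));  sugar = (target − residual)·4.0·V
residual = 14.695·(0.01821 + 0.09011·e^(−0.04·11.7)) = 1.0969
sugar = (2.5 − 1.0969)·4.0·15.0

84.1884 g


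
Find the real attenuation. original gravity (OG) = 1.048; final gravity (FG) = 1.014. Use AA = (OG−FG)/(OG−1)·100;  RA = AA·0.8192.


AA = (1.048 − 1.014)/(1.048 − 1)·100 = 70.8333
RA = 70.8333·0.8192

58.0267 %


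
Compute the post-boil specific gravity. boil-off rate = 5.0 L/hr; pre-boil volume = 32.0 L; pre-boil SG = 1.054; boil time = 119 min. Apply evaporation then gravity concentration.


V_post = V_pre − rate·(t/60);  SG_post = 1 + (SG_pre−1)·V_pre/V_post
V_post = 32.0 − 5.0·(119/60) = 22.0833
SG_post = 1 + (1.054 − 1)·32.0/22.0833

1.0782


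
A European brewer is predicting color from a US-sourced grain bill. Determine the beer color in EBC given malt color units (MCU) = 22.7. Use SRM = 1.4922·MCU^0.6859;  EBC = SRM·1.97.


SRM = 1.4922·22.7^0.6859 = 12.7036
EBC = 12.7036·1.97

25.0260 EBC


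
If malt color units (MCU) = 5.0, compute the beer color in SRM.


SRM = 1.4922 · MCU^0.6859
SRM = 1.4922 · 5.0^0.6859

4.5004 SRM


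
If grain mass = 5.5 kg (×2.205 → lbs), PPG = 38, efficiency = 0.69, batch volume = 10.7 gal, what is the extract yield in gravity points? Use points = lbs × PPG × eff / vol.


lbs = 5.5 × 2.205 = 12.1275
points = 12.1275 × 38 × 0.69 / 10.7

29.7180 points


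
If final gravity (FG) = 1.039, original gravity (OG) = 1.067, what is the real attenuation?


AA = (OG−FG)/(OG−1)·100;  RA = AA·0.8192
AA = (1.067 − 1.039)/(1.067 − 1)·100 = 41.7910
RA = 41.7910·0.8192

34.2352 %


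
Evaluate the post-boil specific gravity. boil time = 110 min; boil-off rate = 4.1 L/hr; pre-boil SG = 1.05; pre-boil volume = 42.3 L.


V_post = V_pre − rate·(t/60);  SG_post = 1 + (SG_pre−1)·V_pre/V_post
V_post = 42.3 − 4.1·(110/60) = 34.7833
SG_post = 1 + (1.05 − 1)·42.3/34.7833

1.0608


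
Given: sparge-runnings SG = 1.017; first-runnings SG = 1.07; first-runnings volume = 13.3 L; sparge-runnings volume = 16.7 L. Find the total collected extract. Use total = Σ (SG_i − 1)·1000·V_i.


first = (1.07 − 1)·1000·13.3 = 931.0000
sparge = (1.017 − 1)·1000·16.7 = 283.9000
total = 931.0000 + 283.9000

1214.9000 gravity·L


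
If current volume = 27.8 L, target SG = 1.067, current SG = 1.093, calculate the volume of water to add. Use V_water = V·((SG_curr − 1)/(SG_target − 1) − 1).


V_water = 27.8·((1.093 − 1)/(1.067 − 1) − 1)

10.7881 L


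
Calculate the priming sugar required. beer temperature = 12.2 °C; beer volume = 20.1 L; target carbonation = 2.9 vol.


residual = 14.695·(0.01821 + 0.09011·e^(−0.04·T));  sugar = (target − residual)·4.0·V
residual = 14.695·(0.01821 + 0.09011·e^(−0.04·12.2)) = 1.0804
sugar = (2.9 − 1.0804)·4.0·20.1

146.2927 g


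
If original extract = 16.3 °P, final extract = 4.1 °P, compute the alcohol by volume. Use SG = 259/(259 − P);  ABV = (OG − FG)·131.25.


OG = 259/(259 − 16.3) = 1.0672
FG = 259/(259 − 4.1) = 1.0161
ABV = (1.0672 − 1.0161)·131.25

6.7038 % ABV


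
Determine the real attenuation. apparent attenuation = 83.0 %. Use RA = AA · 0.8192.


RA = 83.0 · 0.8192

67.9936 %


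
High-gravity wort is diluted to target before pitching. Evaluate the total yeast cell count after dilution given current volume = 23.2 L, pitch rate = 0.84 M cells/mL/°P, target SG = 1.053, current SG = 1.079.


V_w = V·((SG_c−1)/(SG_t−1)−1);  °P = 259 − 259/SG_t;  cells = rate·(V+V_w)·°P
V_w = 23.2·((1.079−1)/(1.053−1)−1) = 11.3811
V_final = 23.2 + 11.3811 = 34.5811
°P = 259 − 259/1.053 = 13.0361
cells = 0.84·34.5811·13.0361

378.6742 billion cells


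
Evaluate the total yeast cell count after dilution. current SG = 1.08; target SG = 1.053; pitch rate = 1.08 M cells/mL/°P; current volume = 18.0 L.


V_w = V·((SG_c−1)/(SG_t−1)−1);  °P = 259 − 259/SG_t;  cells = rate·(V+V_w)·°P
V_w = 18.0·((1.08−1)/(1.053−1)−1) = 9.1698
V_final = 18.0 + 9.1698 = 27.1698
°P = 259 − 259/1.053 = 13.0361
cells = 1.08·27.1698·13.0361

382.5231 billion cells


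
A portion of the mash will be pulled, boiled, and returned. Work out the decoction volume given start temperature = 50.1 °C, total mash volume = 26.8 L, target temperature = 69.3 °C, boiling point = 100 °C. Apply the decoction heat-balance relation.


V_dec = V_total·(T_target − T_start)/(T_boil − T_start)
V_dec = 26.8·(69.3 − 50.1)/(100 − 50.1)

10.3118 L


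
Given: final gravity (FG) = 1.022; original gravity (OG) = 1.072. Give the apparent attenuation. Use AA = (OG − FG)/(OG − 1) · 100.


AA = (1.072 − 1.022)/(1.072 − 1) · 100

69.4444 %


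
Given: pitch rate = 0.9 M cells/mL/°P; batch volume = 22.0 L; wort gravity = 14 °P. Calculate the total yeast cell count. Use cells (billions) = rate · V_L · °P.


cells = 0.9 · 22.0 · 14

277.2000 billion cells


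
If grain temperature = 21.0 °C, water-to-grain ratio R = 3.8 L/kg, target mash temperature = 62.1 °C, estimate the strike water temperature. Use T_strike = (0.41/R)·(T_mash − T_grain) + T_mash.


T_strike = (0.41/3.8)·(62.1 − 21.0) + 62.1

66.5345 °C


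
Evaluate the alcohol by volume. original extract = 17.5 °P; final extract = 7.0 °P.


SG = 259/(259 − P);  ABV = (OG − FG)·131.25
OG = 259/(259 − 17.5) = 1.0725
FG = 259/(259 − 7.0) = 1.0278
ABV = (1.0725 − 1.0278)·131.25

5.8650 % ABV


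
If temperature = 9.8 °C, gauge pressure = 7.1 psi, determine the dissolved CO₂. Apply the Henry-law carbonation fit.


vols = (P + 14.695)·(0.01821 + 0.09011·e^(−0.04·T))
vols = (7.1 + 14.695)·(0.01821 + 0.09011·e^(−0.04·9.8))

1.7239 volumes


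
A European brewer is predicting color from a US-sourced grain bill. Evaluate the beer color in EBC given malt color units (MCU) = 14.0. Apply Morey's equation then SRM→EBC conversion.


SRM = 1.4922·MCU^0.6859;  EBC = SRM·1.97
SRM = 1.4922·14.0^0.6859 = 9.1192
EBC = 9.1192·1.97

17.9648 EBC


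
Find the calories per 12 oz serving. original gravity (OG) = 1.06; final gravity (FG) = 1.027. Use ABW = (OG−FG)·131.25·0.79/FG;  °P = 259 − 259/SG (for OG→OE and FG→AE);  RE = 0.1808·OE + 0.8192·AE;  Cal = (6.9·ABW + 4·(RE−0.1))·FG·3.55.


ABW = (1.06 − 1.027)·131.25·0.79/1.027 = 3.3317
OE = 259 − 259/1.06 = 14.6604 °P
AE = 259 − 259/1.027 = 6.8092 °P
RE = 0.1808·14.6604 + 0.8192·6.8092 = 8.2287 °P
Cal = (6.9·3.3317 + 4·(8.2287−0.1))·1.027·3.55

202.3577 kcal
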